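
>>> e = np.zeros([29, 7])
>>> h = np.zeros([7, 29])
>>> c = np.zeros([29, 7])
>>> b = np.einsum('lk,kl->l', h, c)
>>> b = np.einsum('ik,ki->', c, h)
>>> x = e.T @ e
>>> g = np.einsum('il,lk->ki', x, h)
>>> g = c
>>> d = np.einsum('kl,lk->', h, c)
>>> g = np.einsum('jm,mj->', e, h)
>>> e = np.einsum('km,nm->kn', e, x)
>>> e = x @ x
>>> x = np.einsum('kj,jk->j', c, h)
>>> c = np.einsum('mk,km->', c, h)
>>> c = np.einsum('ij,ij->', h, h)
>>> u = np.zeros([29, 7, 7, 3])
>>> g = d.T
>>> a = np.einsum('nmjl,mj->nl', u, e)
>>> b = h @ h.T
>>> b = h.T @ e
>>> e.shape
(7, 7)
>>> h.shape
(7, 29)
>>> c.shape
()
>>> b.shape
(29, 7)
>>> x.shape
(7,)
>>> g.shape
()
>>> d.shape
()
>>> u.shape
(29, 7, 7, 3)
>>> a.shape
(29, 3)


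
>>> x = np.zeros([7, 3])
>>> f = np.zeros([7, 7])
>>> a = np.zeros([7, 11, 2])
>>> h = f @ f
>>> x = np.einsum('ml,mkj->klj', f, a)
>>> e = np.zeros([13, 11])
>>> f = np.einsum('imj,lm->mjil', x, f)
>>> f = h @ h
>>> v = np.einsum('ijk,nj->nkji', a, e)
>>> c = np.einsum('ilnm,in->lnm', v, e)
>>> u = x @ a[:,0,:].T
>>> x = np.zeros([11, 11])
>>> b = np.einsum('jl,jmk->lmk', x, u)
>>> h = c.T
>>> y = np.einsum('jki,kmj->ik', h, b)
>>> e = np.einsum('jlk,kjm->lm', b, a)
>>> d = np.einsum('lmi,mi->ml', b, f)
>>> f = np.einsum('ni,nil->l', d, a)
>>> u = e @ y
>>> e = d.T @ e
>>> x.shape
(11, 11)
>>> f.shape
(2,)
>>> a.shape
(7, 11, 2)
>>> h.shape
(7, 11, 2)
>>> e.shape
(11, 2)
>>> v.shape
(13, 2, 11, 7)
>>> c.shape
(2, 11, 7)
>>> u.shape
(7, 11)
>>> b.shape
(11, 7, 7)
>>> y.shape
(2, 11)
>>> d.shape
(7, 11)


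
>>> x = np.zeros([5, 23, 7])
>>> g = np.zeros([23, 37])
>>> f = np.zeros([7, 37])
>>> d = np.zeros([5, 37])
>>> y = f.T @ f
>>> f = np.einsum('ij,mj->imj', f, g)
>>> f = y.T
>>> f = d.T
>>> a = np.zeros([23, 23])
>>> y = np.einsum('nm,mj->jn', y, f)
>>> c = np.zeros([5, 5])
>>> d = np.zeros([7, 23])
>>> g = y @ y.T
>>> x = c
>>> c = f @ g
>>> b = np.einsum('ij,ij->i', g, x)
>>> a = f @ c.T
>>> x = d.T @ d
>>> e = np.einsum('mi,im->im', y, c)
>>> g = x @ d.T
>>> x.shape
(23, 23)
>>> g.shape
(23, 7)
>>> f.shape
(37, 5)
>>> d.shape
(7, 23)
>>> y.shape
(5, 37)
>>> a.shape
(37, 37)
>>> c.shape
(37, 5)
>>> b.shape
(5,)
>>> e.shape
(37, 5)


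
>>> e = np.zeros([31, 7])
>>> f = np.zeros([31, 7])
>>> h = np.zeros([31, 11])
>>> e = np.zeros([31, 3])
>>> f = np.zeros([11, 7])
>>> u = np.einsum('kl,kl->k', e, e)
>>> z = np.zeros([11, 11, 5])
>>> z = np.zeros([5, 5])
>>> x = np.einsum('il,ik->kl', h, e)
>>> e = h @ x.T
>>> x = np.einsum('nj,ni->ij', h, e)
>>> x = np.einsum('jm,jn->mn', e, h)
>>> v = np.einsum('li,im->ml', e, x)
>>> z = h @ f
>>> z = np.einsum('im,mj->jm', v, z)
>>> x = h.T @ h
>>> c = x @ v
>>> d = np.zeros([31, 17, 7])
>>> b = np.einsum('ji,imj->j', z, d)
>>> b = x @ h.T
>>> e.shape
(31, 3)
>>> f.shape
(11, 7)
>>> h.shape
(31, 11)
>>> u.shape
(31,)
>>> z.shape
(7, 31)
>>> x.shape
(11, 11)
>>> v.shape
(11, 31)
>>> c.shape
(11, 31)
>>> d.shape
(31, 17, 7)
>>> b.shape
(11, 31)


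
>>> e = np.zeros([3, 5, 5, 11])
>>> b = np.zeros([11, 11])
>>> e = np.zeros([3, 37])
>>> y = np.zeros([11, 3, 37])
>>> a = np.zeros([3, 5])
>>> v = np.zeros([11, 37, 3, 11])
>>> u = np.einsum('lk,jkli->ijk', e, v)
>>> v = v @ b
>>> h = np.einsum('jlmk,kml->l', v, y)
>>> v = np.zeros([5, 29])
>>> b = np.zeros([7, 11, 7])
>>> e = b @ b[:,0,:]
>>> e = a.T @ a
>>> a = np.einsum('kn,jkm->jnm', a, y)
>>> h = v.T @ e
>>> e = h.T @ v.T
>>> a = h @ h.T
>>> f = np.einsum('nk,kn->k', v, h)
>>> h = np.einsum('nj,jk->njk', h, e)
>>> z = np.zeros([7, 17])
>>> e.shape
(5, 5)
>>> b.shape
(7, 11, 7)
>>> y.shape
(11, 3, 37)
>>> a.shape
(29, 29)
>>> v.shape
(5, 29)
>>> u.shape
(11, 11, 37)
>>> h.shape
(29, 5, 5)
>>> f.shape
(29,)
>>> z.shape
(7, 17)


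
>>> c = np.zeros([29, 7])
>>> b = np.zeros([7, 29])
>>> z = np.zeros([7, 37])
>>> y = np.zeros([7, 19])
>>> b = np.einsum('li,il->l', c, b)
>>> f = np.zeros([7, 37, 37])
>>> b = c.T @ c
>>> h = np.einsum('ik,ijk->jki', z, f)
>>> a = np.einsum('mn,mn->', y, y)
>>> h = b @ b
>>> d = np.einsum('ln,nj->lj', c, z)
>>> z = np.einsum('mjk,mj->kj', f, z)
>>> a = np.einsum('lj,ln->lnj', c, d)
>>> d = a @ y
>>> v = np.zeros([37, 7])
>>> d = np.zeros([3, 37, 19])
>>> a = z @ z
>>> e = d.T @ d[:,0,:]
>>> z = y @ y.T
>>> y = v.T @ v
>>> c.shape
(29, 7)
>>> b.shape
(7, 7)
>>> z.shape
(7, 7)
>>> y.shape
(7, 7)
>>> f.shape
(7, 37, 37)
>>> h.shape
(7, 7)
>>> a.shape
(37, 37)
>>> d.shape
(3, 37, 19)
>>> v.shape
(37, 7)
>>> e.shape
(19, 37, 19)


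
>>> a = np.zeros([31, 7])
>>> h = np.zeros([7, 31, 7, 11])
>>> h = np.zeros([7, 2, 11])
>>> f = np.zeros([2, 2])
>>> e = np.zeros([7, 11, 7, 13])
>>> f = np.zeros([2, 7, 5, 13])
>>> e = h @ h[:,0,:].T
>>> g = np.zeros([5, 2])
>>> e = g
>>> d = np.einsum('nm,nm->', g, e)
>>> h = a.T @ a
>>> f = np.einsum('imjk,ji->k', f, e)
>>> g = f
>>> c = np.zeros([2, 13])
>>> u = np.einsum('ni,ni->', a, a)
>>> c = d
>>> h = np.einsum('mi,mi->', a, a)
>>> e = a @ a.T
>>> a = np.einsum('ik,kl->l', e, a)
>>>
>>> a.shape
(7,)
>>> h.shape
()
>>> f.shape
(13,)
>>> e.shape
(31, 31)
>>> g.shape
(13,)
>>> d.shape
()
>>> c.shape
()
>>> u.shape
()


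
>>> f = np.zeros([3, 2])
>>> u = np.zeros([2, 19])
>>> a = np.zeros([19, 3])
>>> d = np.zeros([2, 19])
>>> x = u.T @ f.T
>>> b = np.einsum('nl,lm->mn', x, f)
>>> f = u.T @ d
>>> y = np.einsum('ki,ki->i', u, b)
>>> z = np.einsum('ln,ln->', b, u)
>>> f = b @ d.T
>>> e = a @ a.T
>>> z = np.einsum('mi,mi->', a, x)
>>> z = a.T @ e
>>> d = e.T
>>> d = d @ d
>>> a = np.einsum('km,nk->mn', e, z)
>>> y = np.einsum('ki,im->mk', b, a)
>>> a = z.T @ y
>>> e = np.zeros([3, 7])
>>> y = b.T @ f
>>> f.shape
(2, 2)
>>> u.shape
(2, 19)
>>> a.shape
(19, 2)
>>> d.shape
(19, 19)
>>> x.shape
(19, 3)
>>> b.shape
(2, 19)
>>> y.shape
(19, 2)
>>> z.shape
(3, 19)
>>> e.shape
(3, 7)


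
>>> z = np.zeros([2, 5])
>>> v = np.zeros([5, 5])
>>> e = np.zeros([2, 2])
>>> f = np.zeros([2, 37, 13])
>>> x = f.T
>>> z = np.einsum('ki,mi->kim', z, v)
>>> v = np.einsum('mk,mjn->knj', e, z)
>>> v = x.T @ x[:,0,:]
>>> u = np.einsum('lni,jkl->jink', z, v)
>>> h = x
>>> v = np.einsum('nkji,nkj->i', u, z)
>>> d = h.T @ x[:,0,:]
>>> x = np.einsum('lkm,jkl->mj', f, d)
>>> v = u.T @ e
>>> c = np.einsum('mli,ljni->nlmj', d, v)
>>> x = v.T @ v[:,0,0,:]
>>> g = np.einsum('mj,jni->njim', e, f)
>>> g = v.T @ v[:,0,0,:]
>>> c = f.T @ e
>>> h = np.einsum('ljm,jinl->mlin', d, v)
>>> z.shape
(2, 5, 5)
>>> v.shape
(37, 5, 5, 2)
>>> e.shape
(2, 2)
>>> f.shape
(2, 37, 13)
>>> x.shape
(2, 5, 5, 2)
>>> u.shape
(2, 5, 5, 37)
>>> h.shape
(2, 2, 5, 5)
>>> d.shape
(2, 37, 2)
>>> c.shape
(13, 37, 2)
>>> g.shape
(2, 5, 5, 2)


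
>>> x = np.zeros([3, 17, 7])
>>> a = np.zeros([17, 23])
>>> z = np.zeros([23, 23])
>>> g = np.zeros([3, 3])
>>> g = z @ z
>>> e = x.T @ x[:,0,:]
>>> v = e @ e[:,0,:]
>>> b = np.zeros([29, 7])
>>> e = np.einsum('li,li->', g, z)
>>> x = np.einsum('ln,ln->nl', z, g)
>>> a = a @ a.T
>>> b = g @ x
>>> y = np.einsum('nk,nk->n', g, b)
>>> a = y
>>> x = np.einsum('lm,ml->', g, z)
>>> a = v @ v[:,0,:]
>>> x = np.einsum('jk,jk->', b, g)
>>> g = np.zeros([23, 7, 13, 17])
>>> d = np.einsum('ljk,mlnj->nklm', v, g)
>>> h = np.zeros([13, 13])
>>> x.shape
()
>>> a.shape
(7, 17, 7)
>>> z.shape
(23, 23)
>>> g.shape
(23, 7, 13, 17)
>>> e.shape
()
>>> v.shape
(7, 17, 7)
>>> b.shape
(23, 23)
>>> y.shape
(23,)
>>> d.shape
(13, 7, 7, 23)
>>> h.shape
(13, 13)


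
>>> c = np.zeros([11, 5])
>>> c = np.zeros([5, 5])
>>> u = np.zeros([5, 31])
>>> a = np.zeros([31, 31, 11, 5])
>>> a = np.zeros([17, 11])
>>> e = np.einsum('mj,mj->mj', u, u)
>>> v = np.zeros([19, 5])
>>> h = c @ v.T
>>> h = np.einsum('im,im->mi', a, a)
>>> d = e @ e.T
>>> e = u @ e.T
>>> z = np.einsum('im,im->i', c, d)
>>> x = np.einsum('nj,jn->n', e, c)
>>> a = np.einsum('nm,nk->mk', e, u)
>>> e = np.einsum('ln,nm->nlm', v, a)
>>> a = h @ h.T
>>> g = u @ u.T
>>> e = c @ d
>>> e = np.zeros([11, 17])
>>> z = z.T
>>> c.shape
(5, 5)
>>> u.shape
(5, 31)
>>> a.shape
(11, 11)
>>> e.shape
(11, 17)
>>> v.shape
(19, 5)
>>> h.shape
(11, 17)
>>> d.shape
(5, 5)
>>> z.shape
(5,)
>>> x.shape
(5,)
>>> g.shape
(5, 5)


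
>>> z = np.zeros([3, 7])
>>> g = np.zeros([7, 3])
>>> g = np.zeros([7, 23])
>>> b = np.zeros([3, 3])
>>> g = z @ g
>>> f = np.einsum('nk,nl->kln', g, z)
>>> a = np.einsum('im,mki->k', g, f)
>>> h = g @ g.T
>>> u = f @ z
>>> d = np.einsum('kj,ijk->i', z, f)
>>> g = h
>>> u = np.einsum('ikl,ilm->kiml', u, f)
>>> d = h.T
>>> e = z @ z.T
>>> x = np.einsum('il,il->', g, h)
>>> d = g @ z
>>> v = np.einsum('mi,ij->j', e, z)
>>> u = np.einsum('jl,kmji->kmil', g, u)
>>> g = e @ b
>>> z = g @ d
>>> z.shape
(3, 7)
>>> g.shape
(3, 3)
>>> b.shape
(3, 3)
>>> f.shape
(23, 7, 3)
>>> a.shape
(7,)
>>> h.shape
(3, 3)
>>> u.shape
(7, 23, 7, 3)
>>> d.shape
(3, 7)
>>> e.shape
(3, 3)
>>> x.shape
()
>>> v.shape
(7,)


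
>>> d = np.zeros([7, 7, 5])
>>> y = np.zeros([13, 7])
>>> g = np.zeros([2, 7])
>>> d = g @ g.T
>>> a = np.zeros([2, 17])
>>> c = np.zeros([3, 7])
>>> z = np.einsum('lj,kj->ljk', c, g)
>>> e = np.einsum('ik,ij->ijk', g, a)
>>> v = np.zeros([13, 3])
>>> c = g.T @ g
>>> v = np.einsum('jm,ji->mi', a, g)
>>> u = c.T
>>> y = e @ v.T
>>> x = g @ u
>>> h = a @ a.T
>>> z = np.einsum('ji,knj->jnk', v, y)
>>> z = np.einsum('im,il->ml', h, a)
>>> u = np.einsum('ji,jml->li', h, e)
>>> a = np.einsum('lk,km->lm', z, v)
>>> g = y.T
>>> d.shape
(2, 2)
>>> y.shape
(2, 17, 17)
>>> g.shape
(17, 17, 2)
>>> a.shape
(2, 7)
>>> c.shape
(7, 7)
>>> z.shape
(2, 17)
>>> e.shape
(2, 17, 7)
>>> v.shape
(17, 7)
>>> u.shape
(7, 2)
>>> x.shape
(2, 7)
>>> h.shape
(2, 2)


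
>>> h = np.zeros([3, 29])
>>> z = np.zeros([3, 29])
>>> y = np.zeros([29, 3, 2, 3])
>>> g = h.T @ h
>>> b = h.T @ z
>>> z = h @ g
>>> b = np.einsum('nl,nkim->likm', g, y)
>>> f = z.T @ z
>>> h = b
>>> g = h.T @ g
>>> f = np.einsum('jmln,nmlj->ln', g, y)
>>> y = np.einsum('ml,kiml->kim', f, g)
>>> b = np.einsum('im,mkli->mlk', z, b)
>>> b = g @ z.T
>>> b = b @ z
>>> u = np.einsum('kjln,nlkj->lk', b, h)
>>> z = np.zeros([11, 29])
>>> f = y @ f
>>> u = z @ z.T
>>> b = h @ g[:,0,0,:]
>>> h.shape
(29, 2, 3, 3)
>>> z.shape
(11, 29)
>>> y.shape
(3, 3, 2)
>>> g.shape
(3, 3, 2, 29)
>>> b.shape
(29, 2, 3, 29)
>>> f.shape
(3, 3, 29)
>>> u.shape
(11, 11)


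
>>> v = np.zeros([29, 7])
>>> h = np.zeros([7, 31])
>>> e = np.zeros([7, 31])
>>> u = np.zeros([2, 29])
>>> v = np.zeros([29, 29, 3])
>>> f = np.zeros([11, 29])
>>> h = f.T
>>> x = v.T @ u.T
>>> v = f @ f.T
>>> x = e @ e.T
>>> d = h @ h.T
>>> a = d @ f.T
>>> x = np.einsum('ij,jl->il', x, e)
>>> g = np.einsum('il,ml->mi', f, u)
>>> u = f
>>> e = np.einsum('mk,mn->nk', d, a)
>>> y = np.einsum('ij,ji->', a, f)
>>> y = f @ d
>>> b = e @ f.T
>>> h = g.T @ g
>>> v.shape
(11, 11)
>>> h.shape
(11, 11)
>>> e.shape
(11, 29)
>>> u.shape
(11, 29)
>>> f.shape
(11, 29)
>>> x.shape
(7, 31)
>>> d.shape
(29, 29)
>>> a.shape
(29, 11)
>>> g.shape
(2, 11)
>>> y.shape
(11, 29)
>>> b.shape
(11, 11)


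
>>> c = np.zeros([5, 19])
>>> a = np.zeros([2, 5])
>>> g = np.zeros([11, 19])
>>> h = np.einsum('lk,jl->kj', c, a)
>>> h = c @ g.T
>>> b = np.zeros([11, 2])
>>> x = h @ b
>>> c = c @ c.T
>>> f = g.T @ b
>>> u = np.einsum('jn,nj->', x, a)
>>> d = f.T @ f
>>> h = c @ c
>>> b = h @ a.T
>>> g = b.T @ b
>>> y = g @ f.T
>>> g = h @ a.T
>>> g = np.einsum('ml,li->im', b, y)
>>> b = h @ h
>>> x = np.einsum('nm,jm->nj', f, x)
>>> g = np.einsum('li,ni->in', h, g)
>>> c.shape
(5, 5)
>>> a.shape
(2, 5)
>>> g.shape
(5, 19)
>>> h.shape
(5, 5)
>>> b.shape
(5, 5)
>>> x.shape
(19, 5)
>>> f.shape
(19, 2)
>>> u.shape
()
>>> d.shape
(2, 2)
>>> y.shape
(2, 19)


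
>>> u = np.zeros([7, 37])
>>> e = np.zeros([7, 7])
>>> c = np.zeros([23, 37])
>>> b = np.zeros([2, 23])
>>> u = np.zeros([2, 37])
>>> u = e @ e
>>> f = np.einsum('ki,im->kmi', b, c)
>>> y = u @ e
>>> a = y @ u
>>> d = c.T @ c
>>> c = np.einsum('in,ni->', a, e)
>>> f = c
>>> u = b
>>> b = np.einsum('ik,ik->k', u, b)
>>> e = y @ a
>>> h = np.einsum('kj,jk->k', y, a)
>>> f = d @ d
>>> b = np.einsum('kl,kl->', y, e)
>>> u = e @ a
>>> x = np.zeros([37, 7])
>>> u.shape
(7, 7)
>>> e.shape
(7, 7)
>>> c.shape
()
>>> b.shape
()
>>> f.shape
(37, 37)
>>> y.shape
(7, 7)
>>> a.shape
(7, 7)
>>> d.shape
(37, 37)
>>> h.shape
(7,)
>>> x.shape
(37, 7)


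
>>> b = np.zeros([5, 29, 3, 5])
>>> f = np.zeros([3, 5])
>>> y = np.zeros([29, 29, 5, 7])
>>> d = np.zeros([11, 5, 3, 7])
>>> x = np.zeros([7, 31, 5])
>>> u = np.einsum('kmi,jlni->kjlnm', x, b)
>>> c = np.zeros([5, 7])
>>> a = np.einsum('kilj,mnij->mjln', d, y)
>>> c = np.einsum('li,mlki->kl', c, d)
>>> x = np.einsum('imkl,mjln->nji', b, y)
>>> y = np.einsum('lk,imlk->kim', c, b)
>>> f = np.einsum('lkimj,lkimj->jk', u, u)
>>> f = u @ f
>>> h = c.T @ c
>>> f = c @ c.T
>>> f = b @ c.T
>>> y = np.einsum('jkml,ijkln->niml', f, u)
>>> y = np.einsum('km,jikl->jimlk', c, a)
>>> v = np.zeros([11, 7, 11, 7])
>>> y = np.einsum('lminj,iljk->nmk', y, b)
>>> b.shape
(5, 29, 3, 5)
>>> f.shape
(5, 29, 3, 3)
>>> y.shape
(29, 7, 5)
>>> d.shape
(11, 5, 3, 7)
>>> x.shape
(7, 29, 5)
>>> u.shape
(7, 5, 29, 3, 31)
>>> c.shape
(3, 5)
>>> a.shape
(29, 7, 3, 29)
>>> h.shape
(5, 5)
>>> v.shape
(11, 7, 11, 7)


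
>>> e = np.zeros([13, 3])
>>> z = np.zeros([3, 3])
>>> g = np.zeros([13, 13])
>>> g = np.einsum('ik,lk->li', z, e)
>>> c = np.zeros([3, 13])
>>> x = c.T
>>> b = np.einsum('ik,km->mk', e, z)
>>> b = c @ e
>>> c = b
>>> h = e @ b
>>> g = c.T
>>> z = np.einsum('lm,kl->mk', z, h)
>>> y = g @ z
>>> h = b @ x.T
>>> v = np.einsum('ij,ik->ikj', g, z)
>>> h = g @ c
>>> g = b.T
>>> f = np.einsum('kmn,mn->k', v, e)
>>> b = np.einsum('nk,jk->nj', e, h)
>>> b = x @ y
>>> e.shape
(13, 3)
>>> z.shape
(3, 13)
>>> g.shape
(3, 3)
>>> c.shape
(3, 3)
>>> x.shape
(13, 3)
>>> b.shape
(13, 13)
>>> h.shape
(3, 3)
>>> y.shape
(3, 13)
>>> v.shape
(3, 13, 3)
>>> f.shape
(3,)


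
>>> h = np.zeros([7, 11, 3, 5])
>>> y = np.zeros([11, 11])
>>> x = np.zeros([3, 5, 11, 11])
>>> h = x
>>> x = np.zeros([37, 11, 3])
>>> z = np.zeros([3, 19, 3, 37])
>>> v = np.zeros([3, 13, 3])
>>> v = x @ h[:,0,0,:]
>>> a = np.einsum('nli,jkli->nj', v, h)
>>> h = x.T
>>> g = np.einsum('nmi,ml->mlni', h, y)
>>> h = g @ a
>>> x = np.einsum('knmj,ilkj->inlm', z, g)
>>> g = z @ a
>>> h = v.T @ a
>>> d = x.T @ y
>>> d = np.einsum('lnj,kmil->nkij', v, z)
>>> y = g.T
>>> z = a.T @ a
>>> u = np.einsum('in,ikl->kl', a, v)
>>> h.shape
(11, 11, 3)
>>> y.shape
(3, 3, 19, 3)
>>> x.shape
(11, 19, 11, 3)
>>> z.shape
(3, 3)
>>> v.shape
(37, 11, 11)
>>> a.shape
(37, 3)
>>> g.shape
(3, 19, 3, 3)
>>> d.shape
(11, 3, 3, 11)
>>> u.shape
(11, 11)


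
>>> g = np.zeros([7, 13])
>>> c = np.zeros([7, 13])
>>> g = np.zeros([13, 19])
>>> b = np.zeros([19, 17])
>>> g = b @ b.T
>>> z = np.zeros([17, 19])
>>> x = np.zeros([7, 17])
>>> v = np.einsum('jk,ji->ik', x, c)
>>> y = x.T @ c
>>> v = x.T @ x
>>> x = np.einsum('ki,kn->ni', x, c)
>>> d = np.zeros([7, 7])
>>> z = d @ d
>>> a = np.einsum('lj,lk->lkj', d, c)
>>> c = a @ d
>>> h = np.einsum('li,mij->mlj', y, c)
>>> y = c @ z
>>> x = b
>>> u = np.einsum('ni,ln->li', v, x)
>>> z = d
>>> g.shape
(19, 19)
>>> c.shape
(7, 13, 7)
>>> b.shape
(19, 17)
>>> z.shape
(7, 7)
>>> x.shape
(19, 17)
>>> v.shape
(17, 17)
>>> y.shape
(7, 13, 7)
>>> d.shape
(7, 7)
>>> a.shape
(7, 13, 7)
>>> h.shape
(7, 17, 7)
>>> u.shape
(19, 17)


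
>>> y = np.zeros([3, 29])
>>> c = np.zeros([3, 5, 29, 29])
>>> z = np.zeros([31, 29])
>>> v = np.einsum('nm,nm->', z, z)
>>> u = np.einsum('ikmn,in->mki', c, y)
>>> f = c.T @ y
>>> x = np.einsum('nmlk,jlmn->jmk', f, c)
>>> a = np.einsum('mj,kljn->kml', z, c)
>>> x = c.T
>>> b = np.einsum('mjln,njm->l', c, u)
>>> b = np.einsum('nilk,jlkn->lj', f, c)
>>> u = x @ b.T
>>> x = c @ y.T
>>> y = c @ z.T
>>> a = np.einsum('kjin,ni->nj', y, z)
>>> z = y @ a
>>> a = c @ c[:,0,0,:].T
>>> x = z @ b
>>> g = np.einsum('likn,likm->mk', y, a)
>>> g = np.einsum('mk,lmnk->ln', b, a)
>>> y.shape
(3, 5, 29, 31)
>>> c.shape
(3, 5, 29, 29)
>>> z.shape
(3, 5, 29, 5)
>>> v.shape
()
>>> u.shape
(29, 29, 5, 5)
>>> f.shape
(29, 29, 5, 29)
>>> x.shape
(3, 5, 29, 3)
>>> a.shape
(3, 5, 29, 3)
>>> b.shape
(5, 3)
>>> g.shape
(3, 29)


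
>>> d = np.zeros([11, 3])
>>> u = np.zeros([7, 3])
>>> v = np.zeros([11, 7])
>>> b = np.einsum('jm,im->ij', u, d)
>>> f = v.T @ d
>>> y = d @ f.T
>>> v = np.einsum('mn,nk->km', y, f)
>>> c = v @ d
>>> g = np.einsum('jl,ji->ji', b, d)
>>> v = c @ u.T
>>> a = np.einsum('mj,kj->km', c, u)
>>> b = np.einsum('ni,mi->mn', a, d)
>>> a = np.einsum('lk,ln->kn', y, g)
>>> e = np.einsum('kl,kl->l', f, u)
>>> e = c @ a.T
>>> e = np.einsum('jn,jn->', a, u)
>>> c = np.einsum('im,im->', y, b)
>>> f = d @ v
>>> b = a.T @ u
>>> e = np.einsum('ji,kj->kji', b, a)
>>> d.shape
(11, 3)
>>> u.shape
(7, 3)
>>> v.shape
(3, 7)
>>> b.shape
(3, 3)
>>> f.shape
(11, 7)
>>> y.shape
(11, 7)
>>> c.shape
()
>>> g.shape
(11, 3)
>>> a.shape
(7, 3)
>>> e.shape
(7, 3, 3)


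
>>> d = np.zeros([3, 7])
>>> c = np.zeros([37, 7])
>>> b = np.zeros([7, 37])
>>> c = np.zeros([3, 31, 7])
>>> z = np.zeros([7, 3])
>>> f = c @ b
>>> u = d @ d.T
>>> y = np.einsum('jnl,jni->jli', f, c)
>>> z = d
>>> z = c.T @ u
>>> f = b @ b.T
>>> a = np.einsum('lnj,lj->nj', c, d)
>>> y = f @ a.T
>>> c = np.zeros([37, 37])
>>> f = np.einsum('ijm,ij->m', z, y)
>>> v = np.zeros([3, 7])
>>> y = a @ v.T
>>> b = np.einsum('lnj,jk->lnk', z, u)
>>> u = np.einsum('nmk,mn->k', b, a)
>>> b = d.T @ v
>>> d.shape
(3, 7)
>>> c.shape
(37, 37)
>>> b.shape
(7, 7)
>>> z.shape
(7, 31, 3)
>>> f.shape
(3,)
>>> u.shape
(3,)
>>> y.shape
(31, 3)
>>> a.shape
(31, 7)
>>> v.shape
(3, 7)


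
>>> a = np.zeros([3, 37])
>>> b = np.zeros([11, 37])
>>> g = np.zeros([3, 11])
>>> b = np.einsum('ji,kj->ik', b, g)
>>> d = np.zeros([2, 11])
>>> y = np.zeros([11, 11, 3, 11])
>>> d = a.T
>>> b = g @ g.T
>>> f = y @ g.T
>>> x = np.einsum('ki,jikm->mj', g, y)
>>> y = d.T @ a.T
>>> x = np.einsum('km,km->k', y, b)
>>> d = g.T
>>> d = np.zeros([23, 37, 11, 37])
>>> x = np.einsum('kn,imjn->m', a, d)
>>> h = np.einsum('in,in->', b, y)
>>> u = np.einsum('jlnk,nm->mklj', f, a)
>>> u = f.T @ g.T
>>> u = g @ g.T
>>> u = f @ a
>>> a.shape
(3, 37)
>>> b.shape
(3, 3)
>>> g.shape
(3, 11)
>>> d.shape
(23, 37, 11, 37)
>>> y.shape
(3, 3)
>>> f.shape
(11, 11, 3, 3)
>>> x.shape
(37,)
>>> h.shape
()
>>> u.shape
(11, 11, 3, 37)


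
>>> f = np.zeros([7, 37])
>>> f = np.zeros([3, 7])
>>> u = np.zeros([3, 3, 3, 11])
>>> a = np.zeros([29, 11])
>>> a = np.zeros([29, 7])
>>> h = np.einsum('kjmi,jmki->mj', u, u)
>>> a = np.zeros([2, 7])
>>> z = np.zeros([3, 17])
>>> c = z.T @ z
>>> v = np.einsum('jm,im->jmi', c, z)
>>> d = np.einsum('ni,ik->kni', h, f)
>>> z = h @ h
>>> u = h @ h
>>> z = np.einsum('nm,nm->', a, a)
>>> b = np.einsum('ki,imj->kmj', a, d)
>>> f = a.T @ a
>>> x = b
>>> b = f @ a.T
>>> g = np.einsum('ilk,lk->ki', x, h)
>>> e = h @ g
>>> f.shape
(7, 7)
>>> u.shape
(3, 3)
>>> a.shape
(2, 7)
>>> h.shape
(3, 3)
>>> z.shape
()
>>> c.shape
(17, 17)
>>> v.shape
(17, 17, 3)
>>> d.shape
(7, 3, 3)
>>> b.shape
(7, 2)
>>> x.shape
(2, 3, 3)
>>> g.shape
(3, 2)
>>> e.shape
(3, 2)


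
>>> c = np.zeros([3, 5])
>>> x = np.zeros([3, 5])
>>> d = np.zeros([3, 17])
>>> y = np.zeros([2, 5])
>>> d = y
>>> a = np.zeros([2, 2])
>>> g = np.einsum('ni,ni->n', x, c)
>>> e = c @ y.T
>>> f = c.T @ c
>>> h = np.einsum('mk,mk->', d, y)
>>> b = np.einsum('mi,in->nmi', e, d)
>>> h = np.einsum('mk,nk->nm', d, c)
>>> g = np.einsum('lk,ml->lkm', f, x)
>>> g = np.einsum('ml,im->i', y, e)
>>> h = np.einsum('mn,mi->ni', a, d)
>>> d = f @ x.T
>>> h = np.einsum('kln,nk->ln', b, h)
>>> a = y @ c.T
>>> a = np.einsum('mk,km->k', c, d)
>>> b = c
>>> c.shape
(3, 5)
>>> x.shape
(3, 5)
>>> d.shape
(5, 3)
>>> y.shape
(2, 5)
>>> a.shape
(5,)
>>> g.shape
(3,)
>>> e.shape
(3, 2)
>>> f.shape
(5, 5)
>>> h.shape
(3, 2)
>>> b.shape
(3, 5)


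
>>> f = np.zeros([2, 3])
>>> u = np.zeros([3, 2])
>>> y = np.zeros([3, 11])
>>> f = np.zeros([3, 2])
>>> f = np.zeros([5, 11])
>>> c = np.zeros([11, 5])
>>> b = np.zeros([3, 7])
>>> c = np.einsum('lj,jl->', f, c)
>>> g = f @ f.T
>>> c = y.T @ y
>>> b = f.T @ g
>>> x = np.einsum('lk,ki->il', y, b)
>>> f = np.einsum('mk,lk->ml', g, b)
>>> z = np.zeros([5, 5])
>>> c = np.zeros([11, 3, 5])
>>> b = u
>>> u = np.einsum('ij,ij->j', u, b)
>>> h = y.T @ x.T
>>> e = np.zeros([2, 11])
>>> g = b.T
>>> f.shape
(5, 11)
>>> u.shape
(2,)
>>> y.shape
(3, 11)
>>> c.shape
(11, 3, 5)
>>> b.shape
(3, 2)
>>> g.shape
(2, 3)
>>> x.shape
(5, 3)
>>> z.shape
(5, 5)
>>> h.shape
(11, 5)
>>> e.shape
(2, 11)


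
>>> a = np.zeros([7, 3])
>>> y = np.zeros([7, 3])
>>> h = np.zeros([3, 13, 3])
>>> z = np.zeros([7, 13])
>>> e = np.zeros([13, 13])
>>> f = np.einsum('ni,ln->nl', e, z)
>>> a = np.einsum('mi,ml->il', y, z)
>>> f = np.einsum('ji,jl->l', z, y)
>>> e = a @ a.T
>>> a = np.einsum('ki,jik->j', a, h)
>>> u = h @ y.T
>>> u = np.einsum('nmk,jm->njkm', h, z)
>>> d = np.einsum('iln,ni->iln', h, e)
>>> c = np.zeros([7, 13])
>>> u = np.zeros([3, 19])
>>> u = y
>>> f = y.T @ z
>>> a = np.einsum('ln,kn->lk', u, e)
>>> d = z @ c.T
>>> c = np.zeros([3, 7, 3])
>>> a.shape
(7, 3)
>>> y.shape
(7, 3)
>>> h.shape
(3, 13, 3)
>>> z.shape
(7, 13)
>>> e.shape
(3, 3)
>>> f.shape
(3, 13)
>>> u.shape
(7, 3)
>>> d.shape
(7, 7)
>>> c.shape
(3, 7, 3)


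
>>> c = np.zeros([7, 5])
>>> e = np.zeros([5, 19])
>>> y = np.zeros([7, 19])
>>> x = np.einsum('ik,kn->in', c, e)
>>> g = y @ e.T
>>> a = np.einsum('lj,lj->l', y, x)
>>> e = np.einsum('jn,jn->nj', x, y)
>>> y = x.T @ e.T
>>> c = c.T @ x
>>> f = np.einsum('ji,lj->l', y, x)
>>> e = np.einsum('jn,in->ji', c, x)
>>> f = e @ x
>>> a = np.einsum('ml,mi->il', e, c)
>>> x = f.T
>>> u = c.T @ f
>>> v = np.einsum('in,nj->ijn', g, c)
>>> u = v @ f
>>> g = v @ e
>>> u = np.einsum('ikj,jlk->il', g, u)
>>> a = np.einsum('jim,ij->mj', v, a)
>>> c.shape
(5, 19)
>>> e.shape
(5, 7)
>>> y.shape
(19, 19)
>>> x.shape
(19, 5)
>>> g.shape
(7, 19, 7)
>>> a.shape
(5, 7)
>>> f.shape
(5, 19)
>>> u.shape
(7, 19)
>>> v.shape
(7, 19, 5)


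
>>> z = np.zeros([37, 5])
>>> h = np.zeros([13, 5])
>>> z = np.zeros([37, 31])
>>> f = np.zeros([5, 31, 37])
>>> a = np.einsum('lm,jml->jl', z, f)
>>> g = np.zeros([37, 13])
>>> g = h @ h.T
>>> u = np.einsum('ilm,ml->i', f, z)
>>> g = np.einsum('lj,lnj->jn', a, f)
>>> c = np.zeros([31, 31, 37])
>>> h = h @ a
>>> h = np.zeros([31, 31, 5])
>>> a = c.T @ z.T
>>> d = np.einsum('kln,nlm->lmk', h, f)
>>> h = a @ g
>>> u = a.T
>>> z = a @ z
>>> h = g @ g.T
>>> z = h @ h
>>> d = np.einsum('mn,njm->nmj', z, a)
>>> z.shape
(37, 37)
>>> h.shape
(37, 37)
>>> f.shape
(5, 31, 37)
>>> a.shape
(37, 31, 37)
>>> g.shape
(37, 31)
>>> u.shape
(37, 31, 37)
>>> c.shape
(31, 31, 37)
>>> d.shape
(37, 37, 31)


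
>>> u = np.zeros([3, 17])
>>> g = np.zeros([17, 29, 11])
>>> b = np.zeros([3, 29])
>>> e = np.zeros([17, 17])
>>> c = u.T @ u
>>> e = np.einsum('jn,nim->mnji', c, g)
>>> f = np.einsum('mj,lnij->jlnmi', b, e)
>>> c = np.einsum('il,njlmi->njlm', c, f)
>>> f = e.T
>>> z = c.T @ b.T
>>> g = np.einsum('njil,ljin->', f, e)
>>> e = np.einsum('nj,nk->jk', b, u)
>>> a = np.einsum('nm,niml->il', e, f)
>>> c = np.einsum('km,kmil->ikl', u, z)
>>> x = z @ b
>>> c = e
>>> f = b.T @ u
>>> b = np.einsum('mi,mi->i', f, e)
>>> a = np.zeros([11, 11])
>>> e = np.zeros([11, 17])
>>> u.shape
(3, 17)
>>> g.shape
()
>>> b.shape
(17,)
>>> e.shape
(11, 17)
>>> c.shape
(29, 17)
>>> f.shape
(29, 17)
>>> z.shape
(3, 17, 11, 3)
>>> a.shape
(11, 11)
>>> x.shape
(3, 17, 11, 29)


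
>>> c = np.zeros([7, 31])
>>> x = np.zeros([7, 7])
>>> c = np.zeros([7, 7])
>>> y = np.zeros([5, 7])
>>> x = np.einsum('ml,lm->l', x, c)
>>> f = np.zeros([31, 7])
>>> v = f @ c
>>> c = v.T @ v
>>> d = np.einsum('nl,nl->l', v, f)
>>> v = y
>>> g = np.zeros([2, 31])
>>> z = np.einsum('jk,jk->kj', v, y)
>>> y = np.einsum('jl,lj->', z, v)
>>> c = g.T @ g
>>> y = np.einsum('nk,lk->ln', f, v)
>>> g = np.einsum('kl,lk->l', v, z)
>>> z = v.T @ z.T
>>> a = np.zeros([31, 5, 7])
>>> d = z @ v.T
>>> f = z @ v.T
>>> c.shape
(31, 31)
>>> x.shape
(7,)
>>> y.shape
(5, 31)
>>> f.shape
(7, 5)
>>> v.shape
(5, 7)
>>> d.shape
(7, 5)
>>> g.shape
(7,)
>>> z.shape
(7, 7)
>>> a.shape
(31, 5, 7)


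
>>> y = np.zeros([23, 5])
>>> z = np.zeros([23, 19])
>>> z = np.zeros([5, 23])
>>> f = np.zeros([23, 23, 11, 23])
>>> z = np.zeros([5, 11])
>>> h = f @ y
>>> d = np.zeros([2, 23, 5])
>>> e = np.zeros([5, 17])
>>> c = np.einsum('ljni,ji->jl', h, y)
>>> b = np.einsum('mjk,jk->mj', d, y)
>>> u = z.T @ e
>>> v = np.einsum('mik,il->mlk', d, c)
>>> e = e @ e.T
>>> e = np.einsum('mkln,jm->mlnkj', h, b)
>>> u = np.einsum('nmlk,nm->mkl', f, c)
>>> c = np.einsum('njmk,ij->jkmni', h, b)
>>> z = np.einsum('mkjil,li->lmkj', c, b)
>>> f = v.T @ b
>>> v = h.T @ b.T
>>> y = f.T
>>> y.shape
(23, 23, 5)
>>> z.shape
(2, 23, 5, 11)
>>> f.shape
(5, 23, 23)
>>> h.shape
(23, 23, 11, 5)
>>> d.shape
(2, 23, 5)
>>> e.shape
(23, 11, 5, 23, 2)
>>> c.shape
(23, 5, 11, 23, 2)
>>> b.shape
(2, 23)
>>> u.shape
(23, 23, 11)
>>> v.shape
(5, 11, 23, 2)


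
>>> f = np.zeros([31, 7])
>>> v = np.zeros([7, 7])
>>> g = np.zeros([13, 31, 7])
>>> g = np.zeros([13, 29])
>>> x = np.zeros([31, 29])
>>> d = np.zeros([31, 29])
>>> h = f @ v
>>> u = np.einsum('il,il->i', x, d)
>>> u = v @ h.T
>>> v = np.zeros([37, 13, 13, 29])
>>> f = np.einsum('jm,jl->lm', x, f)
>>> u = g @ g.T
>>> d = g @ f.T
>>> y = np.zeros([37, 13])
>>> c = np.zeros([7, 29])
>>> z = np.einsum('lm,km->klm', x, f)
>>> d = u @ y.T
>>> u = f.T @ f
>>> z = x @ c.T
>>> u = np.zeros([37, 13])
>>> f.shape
(7, 29)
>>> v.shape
(37, 13, 13, 29)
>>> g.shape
(13, 29)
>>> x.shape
(31, 29)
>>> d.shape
(13, 37)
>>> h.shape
(31, 7)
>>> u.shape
(37, 13)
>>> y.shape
(37, 13)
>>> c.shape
(7, 29)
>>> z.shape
(31, 7)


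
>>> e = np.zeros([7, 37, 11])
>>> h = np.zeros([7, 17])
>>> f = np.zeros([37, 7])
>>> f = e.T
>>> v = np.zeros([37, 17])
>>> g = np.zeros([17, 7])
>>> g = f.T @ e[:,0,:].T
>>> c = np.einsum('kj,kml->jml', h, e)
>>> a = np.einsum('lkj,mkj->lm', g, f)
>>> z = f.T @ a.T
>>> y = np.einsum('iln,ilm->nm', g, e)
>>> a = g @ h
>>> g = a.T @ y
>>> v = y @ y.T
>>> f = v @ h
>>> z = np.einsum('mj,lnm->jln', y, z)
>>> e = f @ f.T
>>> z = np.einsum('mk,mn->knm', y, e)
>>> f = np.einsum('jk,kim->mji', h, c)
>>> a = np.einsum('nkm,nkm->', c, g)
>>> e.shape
(7, 7)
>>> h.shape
(7, 17)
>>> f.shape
(11, 7, 37)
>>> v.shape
(7, 7)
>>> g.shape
(17, 37, 11)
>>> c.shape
(17, 37, 11)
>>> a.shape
()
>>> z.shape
(11, 7, 7)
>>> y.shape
(7, 11)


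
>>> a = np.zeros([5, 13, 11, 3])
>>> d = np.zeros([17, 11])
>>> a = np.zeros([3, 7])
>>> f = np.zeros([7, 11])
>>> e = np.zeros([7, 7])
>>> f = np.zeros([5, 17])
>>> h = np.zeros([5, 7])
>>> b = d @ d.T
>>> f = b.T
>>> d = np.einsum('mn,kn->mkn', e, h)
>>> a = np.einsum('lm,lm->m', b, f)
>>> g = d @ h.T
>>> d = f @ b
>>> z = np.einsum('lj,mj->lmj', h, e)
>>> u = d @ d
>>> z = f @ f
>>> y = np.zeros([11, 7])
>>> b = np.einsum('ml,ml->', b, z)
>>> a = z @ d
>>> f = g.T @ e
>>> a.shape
(17, 17)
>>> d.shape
(17, 17)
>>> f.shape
(5, 5, 7)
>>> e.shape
(7, 7)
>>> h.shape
(5, 7)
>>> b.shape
()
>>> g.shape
(7, 5, 5)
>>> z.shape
(17, 17)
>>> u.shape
(17, 17)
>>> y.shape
(11, 7)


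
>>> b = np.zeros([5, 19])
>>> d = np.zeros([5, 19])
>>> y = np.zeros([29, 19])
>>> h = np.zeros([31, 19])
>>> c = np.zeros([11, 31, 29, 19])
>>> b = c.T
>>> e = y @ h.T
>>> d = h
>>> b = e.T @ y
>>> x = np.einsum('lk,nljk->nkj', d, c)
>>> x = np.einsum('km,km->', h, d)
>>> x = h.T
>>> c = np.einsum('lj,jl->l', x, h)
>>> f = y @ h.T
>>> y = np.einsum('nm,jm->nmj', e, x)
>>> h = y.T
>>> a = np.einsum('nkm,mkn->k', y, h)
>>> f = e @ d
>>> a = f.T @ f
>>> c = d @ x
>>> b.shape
(31, 19)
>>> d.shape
(31, 19)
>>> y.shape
(29, 31, 19)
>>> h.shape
(19, 31, 29)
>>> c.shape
(31, 31)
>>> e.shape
(29, 31)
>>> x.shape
(19, 31)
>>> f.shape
(29, 19)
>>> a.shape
(19, 19)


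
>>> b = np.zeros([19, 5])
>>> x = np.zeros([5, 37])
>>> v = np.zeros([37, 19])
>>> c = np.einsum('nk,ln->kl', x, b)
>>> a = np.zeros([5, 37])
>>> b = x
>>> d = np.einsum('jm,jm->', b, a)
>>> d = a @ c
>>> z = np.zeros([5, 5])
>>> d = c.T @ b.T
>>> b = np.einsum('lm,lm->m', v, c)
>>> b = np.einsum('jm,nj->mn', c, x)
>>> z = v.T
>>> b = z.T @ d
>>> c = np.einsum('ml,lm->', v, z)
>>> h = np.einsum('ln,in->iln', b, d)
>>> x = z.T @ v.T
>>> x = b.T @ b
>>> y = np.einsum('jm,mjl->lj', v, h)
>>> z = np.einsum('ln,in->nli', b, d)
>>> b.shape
(37, 5)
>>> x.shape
(5, 5)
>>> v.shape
(37, 19)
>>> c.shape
()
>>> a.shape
(5, 37)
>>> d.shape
(19, 5)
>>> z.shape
(5, 37, 19)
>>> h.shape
(19, 37, 5)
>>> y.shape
(5, 37)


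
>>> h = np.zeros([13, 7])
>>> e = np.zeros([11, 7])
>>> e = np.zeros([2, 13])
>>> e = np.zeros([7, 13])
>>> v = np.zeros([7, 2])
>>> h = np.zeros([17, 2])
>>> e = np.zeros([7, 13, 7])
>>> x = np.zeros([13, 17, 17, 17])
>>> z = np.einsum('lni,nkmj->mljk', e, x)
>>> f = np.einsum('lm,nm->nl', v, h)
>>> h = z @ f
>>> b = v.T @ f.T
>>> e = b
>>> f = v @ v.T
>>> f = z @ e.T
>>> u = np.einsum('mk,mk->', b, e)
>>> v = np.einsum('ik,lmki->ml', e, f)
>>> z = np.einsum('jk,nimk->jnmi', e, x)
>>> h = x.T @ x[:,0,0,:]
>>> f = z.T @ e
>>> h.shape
(17, 17, 17, 17)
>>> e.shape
(2, 17)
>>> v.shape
(7, 17)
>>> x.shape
(13, 17, 17, 17)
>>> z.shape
(2, 13, 17, 17)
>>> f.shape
(17, 17, 13, 17)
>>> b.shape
(2, 17)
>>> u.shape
()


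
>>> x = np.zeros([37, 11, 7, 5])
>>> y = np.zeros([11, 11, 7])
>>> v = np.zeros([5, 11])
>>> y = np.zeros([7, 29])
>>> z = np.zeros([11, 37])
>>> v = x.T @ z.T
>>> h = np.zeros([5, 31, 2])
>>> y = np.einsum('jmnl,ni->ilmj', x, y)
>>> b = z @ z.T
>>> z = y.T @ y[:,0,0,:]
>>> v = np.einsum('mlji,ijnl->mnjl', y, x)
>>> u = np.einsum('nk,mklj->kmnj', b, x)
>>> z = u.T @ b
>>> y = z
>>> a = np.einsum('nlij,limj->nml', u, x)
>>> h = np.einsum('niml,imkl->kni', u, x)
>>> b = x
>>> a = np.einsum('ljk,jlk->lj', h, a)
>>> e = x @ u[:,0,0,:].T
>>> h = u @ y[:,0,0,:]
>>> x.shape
(37, 11, 7, 5)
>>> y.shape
(5, 11, 37, 11)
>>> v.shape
(29, 7, 11, 5)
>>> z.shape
(5, 11, 37, 11)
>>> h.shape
(11, 37, 11, 11)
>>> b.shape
(37, 11, 7, 5)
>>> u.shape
(11, 37, 11, 5)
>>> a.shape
(7, 11)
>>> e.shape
(37, 11, 7, 11)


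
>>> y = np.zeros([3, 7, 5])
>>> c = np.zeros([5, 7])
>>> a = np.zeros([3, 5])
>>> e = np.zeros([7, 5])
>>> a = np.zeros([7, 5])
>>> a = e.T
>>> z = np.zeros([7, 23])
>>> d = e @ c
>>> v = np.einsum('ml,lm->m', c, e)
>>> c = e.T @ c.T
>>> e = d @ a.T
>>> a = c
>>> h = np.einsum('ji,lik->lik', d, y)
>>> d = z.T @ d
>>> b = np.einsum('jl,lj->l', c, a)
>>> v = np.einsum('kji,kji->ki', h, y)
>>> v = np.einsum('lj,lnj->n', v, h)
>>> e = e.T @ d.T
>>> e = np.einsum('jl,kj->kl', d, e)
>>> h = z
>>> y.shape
(3, 7, 5)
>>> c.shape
(5, 5)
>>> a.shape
(5, 5)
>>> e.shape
(5, 7)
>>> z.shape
(7, 23)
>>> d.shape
(23, 7)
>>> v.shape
(7,)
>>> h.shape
(7, 23)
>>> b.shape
(5,)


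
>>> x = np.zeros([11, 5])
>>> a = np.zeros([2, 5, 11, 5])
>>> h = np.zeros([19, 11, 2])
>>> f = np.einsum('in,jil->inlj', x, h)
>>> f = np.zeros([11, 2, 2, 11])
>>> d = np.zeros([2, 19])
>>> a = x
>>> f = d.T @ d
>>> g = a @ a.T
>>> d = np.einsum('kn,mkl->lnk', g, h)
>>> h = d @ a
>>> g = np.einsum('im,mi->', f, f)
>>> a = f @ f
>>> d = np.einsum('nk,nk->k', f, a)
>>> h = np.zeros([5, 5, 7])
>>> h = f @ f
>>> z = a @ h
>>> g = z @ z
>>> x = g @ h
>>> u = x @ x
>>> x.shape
(19, 19)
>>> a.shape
(19, 19)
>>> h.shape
(19, 19)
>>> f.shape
(19, 19)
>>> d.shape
(19,)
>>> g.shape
(19, 19)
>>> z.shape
(19, 19)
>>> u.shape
(19, 19)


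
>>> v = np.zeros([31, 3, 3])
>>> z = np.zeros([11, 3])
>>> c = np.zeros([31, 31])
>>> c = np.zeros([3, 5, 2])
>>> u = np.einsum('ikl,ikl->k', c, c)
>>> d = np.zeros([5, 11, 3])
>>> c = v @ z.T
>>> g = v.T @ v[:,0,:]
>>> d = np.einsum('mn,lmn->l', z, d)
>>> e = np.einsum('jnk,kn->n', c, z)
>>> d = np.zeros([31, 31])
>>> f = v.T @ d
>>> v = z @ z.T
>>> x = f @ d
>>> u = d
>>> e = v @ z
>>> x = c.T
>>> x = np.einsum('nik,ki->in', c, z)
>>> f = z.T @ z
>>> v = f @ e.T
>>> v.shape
(3, 11)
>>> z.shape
(11, 3)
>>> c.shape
(31, 3, 11)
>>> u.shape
(31, 31)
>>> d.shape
(31, 31)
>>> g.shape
(3, 3, 3)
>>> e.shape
(11, 3)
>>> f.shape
(3, 3)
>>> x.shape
(3, 31)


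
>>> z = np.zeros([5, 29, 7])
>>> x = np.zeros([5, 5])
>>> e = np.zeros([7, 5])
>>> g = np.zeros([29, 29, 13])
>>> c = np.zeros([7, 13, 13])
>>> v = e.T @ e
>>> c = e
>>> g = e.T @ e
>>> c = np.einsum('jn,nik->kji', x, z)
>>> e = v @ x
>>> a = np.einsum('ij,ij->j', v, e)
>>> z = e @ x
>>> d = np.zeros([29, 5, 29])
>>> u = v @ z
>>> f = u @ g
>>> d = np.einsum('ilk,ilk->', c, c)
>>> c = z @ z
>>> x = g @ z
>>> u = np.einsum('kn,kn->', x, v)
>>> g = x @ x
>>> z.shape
(5, 5)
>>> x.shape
(5, 5)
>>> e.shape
(5, 5)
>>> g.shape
(5, 5)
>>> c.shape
(5, 5)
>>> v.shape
(5, 5)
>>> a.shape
(5,)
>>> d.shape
()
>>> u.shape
()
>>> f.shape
(5, 5)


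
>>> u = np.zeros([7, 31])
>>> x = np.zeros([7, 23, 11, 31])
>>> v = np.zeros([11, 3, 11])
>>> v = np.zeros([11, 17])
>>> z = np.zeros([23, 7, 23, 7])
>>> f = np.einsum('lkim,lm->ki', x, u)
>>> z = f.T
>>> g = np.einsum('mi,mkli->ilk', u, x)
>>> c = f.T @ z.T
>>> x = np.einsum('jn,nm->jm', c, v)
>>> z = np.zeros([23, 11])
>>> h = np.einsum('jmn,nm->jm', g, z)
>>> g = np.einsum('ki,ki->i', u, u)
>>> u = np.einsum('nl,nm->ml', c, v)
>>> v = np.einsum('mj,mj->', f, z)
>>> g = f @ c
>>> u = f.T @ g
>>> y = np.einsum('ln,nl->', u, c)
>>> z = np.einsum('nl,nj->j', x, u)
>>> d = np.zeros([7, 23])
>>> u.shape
(11, 11)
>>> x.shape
(11, 17)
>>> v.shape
()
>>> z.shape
(11,)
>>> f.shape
(23, 11)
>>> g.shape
(23, 11)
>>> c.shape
(11, 11)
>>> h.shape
(31, 11)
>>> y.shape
()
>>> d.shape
(7, 23)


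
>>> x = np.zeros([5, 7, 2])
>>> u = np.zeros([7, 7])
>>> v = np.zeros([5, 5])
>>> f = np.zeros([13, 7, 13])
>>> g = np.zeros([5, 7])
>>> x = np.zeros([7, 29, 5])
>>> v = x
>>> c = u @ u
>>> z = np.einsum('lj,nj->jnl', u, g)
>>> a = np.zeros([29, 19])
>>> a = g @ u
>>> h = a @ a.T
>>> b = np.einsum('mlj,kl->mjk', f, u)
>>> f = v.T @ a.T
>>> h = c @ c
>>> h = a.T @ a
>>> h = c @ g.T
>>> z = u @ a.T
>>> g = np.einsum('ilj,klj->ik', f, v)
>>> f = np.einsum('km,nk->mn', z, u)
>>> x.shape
(7, 29, 5)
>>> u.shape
(7, 7)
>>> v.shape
(7, 29, 5)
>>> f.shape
(5, 7)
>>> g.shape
(5, 7)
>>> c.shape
(7, 7)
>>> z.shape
(7, 5)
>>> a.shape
(5, 7)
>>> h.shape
(7, 5)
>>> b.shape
(13, 13, 7)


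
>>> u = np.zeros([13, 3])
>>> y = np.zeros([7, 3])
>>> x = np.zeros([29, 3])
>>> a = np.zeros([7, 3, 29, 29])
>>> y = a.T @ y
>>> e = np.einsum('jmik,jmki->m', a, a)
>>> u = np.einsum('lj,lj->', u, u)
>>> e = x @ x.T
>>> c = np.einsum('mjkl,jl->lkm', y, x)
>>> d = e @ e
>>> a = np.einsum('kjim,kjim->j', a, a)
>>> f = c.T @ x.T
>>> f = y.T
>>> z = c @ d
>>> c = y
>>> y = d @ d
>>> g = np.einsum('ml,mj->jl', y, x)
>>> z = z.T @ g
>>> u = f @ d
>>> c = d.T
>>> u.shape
(3, 3, 29, 29)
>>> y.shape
(29, 29)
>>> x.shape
(29, 3)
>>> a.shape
(3,)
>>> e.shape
(29, 29)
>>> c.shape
(29, 29)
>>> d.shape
(29, 29)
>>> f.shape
(3, 3, 29, 29)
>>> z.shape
(29, 3, 29)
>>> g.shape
(3, 29)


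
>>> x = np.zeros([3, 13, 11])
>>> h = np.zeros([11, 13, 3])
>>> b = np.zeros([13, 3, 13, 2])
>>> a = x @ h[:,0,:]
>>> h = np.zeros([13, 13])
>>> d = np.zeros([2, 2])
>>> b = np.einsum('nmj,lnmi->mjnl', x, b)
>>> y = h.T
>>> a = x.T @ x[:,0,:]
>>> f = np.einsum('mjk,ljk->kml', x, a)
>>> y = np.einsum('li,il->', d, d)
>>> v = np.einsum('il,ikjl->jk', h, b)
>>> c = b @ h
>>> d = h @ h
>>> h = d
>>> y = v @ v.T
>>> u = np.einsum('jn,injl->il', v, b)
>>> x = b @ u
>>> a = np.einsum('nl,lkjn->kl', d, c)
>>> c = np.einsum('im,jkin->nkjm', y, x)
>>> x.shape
(13, 11, 3, 13)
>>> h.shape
(13, 13)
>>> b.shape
(13, 11, 3, 13)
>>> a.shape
(11, 13)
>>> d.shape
(13, 13)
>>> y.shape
(3, 3)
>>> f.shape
(11, 3, 11)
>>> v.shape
(3, 11)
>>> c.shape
(13, 11, 13, 3)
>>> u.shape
(13, 13)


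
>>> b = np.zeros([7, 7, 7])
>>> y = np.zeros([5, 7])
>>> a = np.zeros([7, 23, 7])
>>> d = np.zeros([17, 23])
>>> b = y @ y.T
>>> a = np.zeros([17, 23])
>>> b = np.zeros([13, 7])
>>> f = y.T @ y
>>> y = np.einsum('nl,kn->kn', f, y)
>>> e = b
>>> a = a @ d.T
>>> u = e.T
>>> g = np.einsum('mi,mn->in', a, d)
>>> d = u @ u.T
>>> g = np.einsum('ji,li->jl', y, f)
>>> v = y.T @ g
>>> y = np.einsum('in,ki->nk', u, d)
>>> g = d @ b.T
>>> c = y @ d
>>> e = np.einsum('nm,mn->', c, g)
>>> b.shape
(13, 7)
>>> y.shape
(13, 7)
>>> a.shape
(17, 17)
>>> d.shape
(7, 7)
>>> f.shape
(7, 7)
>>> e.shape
()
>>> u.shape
(7, 13)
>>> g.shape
(7, 13)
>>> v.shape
(7, 7)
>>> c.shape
(13, 7)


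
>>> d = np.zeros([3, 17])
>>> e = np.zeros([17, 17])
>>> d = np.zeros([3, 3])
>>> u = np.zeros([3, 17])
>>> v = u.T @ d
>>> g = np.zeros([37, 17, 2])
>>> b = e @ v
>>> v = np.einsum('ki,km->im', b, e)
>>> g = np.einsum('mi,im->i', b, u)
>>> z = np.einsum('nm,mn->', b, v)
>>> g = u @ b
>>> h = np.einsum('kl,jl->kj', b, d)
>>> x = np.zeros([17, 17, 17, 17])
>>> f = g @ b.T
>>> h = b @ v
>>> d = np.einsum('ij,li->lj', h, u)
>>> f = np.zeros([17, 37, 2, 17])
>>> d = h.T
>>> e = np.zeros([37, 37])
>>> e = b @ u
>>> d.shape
(17, 17)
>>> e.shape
(17, 17)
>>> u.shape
(3, 17)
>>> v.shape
(3, 17)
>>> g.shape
(3, 3)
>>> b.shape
(17, 3)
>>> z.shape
()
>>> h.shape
(17, 17)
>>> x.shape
(17, 17, 17, 17)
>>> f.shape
(17, 37, 2, 17)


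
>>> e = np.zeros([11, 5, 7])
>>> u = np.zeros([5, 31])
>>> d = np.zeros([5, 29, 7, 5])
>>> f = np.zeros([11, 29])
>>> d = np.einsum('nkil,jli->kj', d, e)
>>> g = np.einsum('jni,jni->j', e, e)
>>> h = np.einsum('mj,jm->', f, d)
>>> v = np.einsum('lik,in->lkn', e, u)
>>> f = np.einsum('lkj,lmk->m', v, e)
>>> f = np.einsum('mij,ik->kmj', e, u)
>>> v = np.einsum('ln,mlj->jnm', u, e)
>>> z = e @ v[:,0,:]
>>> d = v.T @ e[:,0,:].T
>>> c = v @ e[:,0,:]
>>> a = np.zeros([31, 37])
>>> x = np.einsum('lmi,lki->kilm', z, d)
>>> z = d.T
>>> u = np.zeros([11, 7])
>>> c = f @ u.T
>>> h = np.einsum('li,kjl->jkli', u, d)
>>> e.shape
(11, 5, 7)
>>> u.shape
(11, 7)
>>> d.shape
(11, 31, 11)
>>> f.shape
(31, 11, 7)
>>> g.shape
(11,)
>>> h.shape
(31, 11, 11, 7)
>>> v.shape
(7, 31, 11)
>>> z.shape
(11, 31, 11)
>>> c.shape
(31, 11, 11)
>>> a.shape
(31, 37)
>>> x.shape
(31, 11, 11, 5)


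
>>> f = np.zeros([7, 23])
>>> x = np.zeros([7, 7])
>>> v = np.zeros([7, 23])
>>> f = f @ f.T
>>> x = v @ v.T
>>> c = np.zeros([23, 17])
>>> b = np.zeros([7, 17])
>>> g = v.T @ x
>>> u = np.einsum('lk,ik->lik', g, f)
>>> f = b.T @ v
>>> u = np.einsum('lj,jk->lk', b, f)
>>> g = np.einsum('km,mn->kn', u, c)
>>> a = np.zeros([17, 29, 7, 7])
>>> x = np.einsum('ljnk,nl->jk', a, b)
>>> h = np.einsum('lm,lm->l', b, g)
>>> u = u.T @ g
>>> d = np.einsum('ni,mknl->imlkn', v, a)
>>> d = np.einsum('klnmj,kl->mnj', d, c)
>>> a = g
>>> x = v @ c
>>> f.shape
(17, 23)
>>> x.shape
(7, 17)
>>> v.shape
(7, 23)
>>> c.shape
(23, 17)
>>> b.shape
(7, 17)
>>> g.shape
(7, 17)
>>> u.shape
(23, 17)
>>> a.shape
(7, 17)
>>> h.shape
(7,)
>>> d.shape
(29, 7, 7)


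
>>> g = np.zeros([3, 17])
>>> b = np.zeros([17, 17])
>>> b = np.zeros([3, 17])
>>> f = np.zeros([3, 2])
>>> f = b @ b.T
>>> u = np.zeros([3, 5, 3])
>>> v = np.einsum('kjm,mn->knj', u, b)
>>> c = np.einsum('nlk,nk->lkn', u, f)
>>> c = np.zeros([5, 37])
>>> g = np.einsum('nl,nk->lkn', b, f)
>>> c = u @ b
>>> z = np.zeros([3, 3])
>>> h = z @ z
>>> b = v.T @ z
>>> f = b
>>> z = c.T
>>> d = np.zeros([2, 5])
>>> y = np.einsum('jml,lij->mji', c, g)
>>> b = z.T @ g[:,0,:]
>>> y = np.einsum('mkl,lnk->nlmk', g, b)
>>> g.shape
(17, 3, 3)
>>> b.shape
(3, 5, 3)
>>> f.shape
(5, 17, 3)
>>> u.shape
(3, 5, 3)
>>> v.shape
(3, 17, 5)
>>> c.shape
(3, 5, 17)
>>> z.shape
(17, 5, 3)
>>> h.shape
(3, 3)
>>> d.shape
(2, 5)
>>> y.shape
(5, 3, 17, 3)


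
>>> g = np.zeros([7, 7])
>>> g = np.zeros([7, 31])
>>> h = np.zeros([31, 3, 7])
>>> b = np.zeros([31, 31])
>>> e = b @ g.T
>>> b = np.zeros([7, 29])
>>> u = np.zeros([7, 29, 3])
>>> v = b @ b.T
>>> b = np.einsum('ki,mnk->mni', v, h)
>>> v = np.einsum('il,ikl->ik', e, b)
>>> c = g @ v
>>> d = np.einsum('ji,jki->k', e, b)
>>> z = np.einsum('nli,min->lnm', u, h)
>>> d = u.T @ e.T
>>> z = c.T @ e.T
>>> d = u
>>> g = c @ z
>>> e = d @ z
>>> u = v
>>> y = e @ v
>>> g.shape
(7, 31)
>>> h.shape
(31, 3, 7)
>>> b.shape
(31, 3, 7)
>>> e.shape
(7, 29, 31)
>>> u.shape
(31, 3)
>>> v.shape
(31, 3)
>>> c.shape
(7, 3)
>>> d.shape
(7, 29, 3)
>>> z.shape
(3, 31)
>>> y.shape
(7, 29, 3)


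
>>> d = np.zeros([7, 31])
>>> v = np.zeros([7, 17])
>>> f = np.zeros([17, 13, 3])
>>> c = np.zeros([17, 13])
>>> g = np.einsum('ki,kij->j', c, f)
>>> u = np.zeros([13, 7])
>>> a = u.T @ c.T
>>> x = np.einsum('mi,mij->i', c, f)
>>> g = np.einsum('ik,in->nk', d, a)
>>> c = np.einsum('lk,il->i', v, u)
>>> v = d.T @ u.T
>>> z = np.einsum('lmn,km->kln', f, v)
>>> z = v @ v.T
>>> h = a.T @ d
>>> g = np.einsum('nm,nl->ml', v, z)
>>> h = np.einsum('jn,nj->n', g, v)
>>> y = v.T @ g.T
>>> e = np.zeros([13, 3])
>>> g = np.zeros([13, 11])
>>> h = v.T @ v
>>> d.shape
(7, 31)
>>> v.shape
(31, 13)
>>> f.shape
(17, 13, 3)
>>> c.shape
(13,)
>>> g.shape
(13, 11)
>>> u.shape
(13, 7)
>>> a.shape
(7, 17)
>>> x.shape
(13,)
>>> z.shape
(31, 31)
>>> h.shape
(13, 13)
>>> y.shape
(13, 13)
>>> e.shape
(13, 3)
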